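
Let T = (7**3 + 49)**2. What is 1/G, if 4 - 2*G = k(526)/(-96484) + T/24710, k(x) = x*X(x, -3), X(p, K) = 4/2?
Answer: -85147130/93993641 ≈ -0.90588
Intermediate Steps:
X(p, K) = 2 (X(p, K) = 4*(1/2) = 2)
k(x) = 2*x (k(x) = x*2 = 2*x)
T = 153664 (T = (343 + 49)**2 = 392**2 = 153664)
G = -93993641/85147130 (G = 2 - ((2*526)/(-96484) + 153664/24710)/2 = 2 - (1052*(-1/96484) + 153664*(1/24710))/2 = 2 - (-263/24121 + 10976/1765)/2 = 2 - 1/2*264287901/42573565 = 2 - 264287901/85147130 = -93993641/85147130 ≈ -1.1039)
1/G = 1/(-93993641/85147130) = -85147130/93993641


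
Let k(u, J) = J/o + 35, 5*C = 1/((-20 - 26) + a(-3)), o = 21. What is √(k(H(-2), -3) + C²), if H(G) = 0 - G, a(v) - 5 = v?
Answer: √82667249/1540 ≈ 5.9040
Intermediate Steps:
a(v) = 5 + v
C = -1/220 (C = 1/(5*((-20 - 26) + (5 - 3))) = 1/(5*(-46 + 2)) = (⅕)/(-44) = (⅕)*(-1/44) = -1/220 ≈ -0.0045455)
H(G) = -G
k(u, J) = 35 + J/21 (k(u, J) = J/21 + 35 = 35 + J/21)
√(k(H(-2), -3) + C²) = √((35 + (1/21)*(-3)) + (-1/220)²) = √((35 - ⅐) + 1/48400) = √(244/7 + 1/48400) = √(11809607/338800) = √82667249/1540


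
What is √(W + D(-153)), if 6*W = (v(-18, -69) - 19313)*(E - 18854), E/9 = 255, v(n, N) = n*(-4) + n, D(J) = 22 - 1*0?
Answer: √1913459478/6 ≈ 7290.5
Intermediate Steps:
D(J) = 22 (D(J) = 22 + 0 = 22)
v(n, N) = -3*n (v(n, N) = -4*n + n = -3*n)
E = 2295 (E = 9*255 = 2295)
W = 318909781/6 (W = ((-3*(-18) - 19313)*(2295 - 18854))/6 = ((54 - 19313)*(-16559))/6 = (-19259*(-16559))/6 = (⅙)*318909781 = 318909781/6 ≈ 5.3152e+7)
√(W + D(-153)) = √(318909781/6 + 22) = √(318909913/6) = √1913459478/6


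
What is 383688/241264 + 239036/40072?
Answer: 570671305/75530711 ≈ 7.5555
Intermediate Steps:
383688/241264 + 239036/40072 = 383688*(1/241264) + 239036*(1/40072) = 47961/30158 + 59759/10018 = 570671305/75530711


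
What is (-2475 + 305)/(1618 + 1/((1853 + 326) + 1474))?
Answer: -226486/168873 ≈ -1.3412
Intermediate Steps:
(-2475 + 305)/(1618 + 1/((1853 + 326) + 1474)) = -2170/(1618 + 1/(2179 + 1474)) = -2170/(1618 + 1/3653) = -2170/5910555/3653 = -2170*3653/5910555 = -226486/168873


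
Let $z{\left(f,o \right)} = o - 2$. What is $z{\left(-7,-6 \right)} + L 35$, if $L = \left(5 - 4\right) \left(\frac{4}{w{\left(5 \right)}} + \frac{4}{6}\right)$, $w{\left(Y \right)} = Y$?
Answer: $\frac{130}{3} \approx 43.333$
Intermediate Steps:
$z{\left(f,o \right)} = -2 + o$ ($z{\left(f,o \right)} = o - 2 = -2 + o$)
$L = \frac{22}{15}$ ($L = \left(5 - 4\right) \left(\frac{4}{5} + \frac{4}{6}\right) = 1 \left(4 \cdot \frac{1}{5} + 4 \cdot \frac{1}{6}\right) = 1 \left(\frac{4}{5} + \frac{2}{3}\right) = 1 \cdot \frac{22}{15} = \frac{22}{15} \approx 1.4667$)
$z{\left(-7,-6 \right)} + L 35 = \left(-2 - 6\right) + \frac{22}{15} \cdot 35 = -8 + \frac{154}{3} = \frac{130}{3}$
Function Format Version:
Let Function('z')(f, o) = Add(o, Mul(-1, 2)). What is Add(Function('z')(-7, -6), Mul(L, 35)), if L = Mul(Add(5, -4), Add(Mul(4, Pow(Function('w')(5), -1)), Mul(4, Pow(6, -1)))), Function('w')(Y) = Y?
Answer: Rational(130, 3) ≈ 43.333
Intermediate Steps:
Function('z')(f, o) = Add(-2, o) (Function('z')(f, o) = Add(o, -2) = Add(-2, o))
L = Rational(22, 15) (L = Mul(Add(5, -4), Add(Mul(4, Pow(5, -1)), Mul(4, Pow(6, -1)))) = Mul(1, Add(Mul(4, Rational(1, 5)), Mul(4, Rational(1, 6)))) = Mul(1, Add(Rational(4, 5), Rational(2, 3))) = Mul(1, Rational(22, 15)) = Rational(22, 15) ≈ 1.4667)
Add(Function('z')(-7, -6), Mul(L, 35)) = Add(Add(-2, -6), Mul(Rational(22, 15), 35)) = Add(-8, Rational(154, 3)) = Rational(130, 3)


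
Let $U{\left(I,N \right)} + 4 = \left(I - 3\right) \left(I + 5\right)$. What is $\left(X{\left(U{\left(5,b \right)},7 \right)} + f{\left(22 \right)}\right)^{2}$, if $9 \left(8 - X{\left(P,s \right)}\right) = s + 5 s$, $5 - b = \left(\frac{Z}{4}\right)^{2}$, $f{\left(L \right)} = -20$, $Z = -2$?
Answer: $\frac{2500}{9} \approx 277.78$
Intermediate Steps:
$b = \frac{19}{4}$ ($b = 5 - \left(- \frac{2}{4}\right)^{2} = 5 - \left(\left(-2\right) \frac{1}{4}\right)^{2} = 5 - \left(- \frac{1}{2}\right)^{2} = 5 - \frac{1}{4} = \frac{19}{4} \approx 4.75$)
$U{\left(I,N \right)} = -4 + \left(-3 + I\right) \left(5 + I\right)$ ($U{\left(I,N \right)} = -4 + \left(I - 3\right) \left(I + 5\right) = -4 + \left(-3 + I\right) \left(5 + I\right)$)
$X{\left(P,s \right)} = 8 - \frac{2 s}{3}$ ($X{\left(P,s \right)} = 8 - \frac{s + 5 s}{9} = 8 - \frac{6 s}{9} = 8 - \frac{2 s}{3}$)
$\left(X{\left(U{\left(5,b \right)},7 \right)} + f{\left(22 \right)}\right)^{2} = \left(\left(8 - \frac{14}{3}\right) - 20\right)^{2} = \left(\frac{10}{3} - 20\right)^{2} = \left(- \frac{50}{3}\right)^{2} = \frac{2500}{9}$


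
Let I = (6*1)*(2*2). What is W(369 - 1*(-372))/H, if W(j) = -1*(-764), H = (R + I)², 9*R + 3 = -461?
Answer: 15471/15376 ≈ 1.0062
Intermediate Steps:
R = -464/9 (R = -⅓ + (⅑)*(-461) = -⅓ - 461/9 = -464/9 ≈ -51.556)
I = 24 (I = 6*4 = 24)
H = 61504/81 (H = (-464/9 + 24)² = (-248/9)² = 61504/81 ≈ 759.31)
W(j) = 764
W(369 - 1*(-372))/H = 764/(61504/81) = 764*(81/61504) = 15471/15376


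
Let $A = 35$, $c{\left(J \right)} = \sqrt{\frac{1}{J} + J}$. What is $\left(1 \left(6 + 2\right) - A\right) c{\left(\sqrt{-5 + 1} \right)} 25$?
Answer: $- \frac{675 \sqrt{6} \sqrt{i}}{2} \approx -584.57 - 584.57 i$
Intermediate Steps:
$c{\left(J \right)} = \sqrt{J + \frac{1}{J}}$
$\left(1 \left(6 + 2\right) - A\right) c{\left(\sqrt{-5 + 1} \right)} 25 = \left(1 \left(6 + 2\right) - 35\right) \sqrt{\sqrt{-5 + 1} + \frac{1}{\sqrt{-5 + 1}}} \cdot 25 = \left(1 \cdot 8 - 35\right) \sqrt{\sqrt{-4} + \frac{1}{\sqrt{-4}}} \cdot 25 = \left(8 - 35\right) \sqrt{2 i + \frac{1}{2 i}} 25 = - 27 \sqrt{2 i - \frac{i}{2}} \cdot 25 = - 27 \sqrt{\frac{3 i}{2}} \cdot 25 = - 27 \frac{\sqrt{6} \sqrt{i}}{2} \cdot 25 = - \frac{27 \sqrt{6} \sqrt{i}}{2} \cdot 25 = - \frac{675 \sqrt{6} \sqrt{i}}{2}$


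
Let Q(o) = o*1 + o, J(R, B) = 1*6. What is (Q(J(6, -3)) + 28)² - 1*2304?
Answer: -704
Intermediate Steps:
J(R, B) = 6
Q(o) = 2*o (Q(o) = o + o = 2*o)
(Q(J(6, -3)) + 28)² - 1*2304 = (2*6 + 28)² - 1*2304 = (12 + 28)² - 2304 = 40² - 2304 = 1600 - 2304 = -704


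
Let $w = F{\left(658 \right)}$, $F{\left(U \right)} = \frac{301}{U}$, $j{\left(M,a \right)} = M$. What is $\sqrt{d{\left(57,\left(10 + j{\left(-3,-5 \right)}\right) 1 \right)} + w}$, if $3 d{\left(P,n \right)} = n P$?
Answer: $\frac{\sqrt{1179230}}{94} \approx 11.552$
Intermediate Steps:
$d{\left(P,n \right)} = \frac{P n}{3}$ ($d{\left(P,n \right)} = \frac{n P}{3} = \frac{P n}{3}$)
$w = \frac{43}{94}$ ($w = \frac{301}{658} = 301 \cdot \frac{1}{658} = \frac{43}{94} \approx 0.45745$)
$\sqrt{d{\left(57,\left(10 + j{\left(-3,-5 \right)}\right) 1 \right)} + w} = \sqrt{\frac{1}{3} \cdot 57 \left(10 - 3\right) 1 + \frac{43}{94}} = \sqrt{\frac{1}{3} \cdot 57 \cdot 7 \cdot 1 + \frac{43}{94}} = \sqrt{\frac{1}{3} \cdot 57 \cdot 7 + \frac{43}{94}} = \sqrt{133 + \frac{43}{94}} = \sqrt{\frac{12545}{94}} = \frac{\sqrt{1179230}}{94}$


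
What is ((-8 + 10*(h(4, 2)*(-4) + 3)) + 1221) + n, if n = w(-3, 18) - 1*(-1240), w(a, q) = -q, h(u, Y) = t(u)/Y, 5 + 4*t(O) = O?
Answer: 2470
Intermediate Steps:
t(O) = -5/4 + O/4
h(u, Y) = (-5/4 + u/4)/Y
n = 1222 (n = -1*18 - 1*(-1240) = -18 + 1240 = 1222)
((-8 + 10*(h(4, 2)*(-4) + 3)) + 1221) + n = ((-8 + 10*(((¼)*(-5 + 4)/2)*(-4) + 3)) + 1221) + 1222 = ((-8 + 10*(((¼)*(½)*(-1))*(-4) + 3)) + 1221) + 1222 = ((-8 + 10*(-⅛*(-4) + 3)) + 1221) + 1222 = ((-8 + 10*(½ + 3)) + 1221) + 1222 = ((-8 + 10*(7/2)) + 1221) + 1222 = ((-8 + 35) + 1221) + 1222 = (27 + 1221) + 1222 = 1248 + 1222 = 2470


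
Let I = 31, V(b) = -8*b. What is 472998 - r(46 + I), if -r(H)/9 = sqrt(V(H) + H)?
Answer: 472998 + 63*I*sqrt(11) ≈ 4.73e+5 + 208.95*I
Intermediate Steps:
r(H) = -9*sqrt(7)*sqrt(-H) (r(H) = -9*sqrt(-8*H + H) = -9*sqrt(7)*sqrt(-H))
472998 - r(46 + I) = 472998 - (-9)*sqrt(7)*sqrt(-(46 + 31)) = 472998 - (-9)*sqrt(7)*sqrt(-1*77) = 472998 - (-9)*sqrt(7)*sqrt(-77) = 472998 - (-9)*sqrt(7)*I*sqrt(77) = 472998 - (-63)*I*sqrt(11) = 472998 + 63*I*sqrt(11)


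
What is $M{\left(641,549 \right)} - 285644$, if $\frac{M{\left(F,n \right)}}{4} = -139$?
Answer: $-286200$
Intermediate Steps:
$M{\left(F,n \right)} = -556$ ($M{\left(F,n \right)} = 4 \left(-139\right) = -556$)
$M{\left(641,549 \right)} - 285644 = -556 - 285644 = -286200$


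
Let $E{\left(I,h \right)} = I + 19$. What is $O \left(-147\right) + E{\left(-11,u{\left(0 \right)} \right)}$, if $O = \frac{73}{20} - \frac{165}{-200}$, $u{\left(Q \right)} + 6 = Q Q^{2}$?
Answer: $- \frac{25993}{40} \approx -649.83$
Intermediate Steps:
$u{\left(Q \right)} = -6 + Q^{3}$ ($u{\left(Q \right)} = -6 + Q Q^{2} = -6 + Q^{3}$)
$E{\left(I,h \right)} = 19 + I$
$O = \frac{179}{40}$ ($O = 73 \cdot \frac{1}{20} - - \frac{33}{40} = \frac{73}{20} + \frac{33}{40} = \frac{179}{40} \approx 4.475$)
$O \left(-147\right) + E{\left(-11,u{\left(0 \right)} \right)} = \frac{179}{40} \left(-147\right) + \left(19 - 11\right) = - \frac{26313}{40} + 8 = - \frac{25993}{40}$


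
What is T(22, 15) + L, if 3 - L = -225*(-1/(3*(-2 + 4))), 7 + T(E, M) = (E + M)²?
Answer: 2655/2 ≈ 1327.5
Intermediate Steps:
T(E, M) = -7 + (E + M)²
L = -69/2 (L = 3 - (-225)/((-2 + 4)*(-3)) = 3 - (-225)/(2*(-3)) = 3 - (-225)/(-6) = 3 - (-225)*(-1)/6 = 3 - 1*75/2 = 3 - 75/2 = -69/2 ≈ -34.500)
T(22, 15) + L = (-7 + (22 + 15)²) - 69/2 = (-7 + 37²) - 69/2 = (-7 + 1369) - 69/2 = 1362 - 69/2 = 2655/2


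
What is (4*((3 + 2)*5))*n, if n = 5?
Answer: 500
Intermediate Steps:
(4*((3 + 2)*5))*n = (4*((3 + 2)*5))*5 = (4*(5*5))*5 = (4*25)*5 = 100*5 = 500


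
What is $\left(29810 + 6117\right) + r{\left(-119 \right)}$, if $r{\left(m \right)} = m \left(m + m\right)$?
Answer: $64249$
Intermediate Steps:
$r{\left(m \right)} = 2 m^{2}$ ($r{\left(m \right)} = m 2 m = 2 m^{2}$)
$\left(29810 + 6117\right) + r{\left(-119 \right)} = \left(29810 + 6117\right) + 2 \left(-119\right)^{2} = 35927 + 2 \cdot 14161 = 35927 + 28322 = 64249$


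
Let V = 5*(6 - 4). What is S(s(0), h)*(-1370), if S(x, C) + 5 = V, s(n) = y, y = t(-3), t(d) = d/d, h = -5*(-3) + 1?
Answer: -6850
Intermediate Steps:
h = 16 (h = 15 + 1 = 16)
V = 10 (V = 5*2 = 10)
t(d) = 1
y = 1
s(n) = 1
S(x, C) = 5 (S(x, C) = -5 + 10 = 5)
S(s(0), h)*(-1370) = 5*(-1370) = -6850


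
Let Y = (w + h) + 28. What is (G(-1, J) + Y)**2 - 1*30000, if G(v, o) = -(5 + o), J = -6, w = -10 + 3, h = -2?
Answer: -29600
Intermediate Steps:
w = -7
G(v, o) = -5 - o
Y = 19 (Y = (-7 - 2) + 28 = -9 + 28 = 19)
(G(-1, J) + Y)**2 - 1*30000 = ((-5 - 1*(-6)) + 19)**2 - 1*30000 = ((-5 + 6) + 19)**2 - 30000 = (1 + 19)**2 - 30000 = 20**2 - 30000 = 400 - 30000 = -29600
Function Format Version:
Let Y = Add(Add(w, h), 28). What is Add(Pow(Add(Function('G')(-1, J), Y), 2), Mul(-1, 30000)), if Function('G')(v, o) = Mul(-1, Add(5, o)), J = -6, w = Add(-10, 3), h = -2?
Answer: -29600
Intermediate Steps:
w = -7
Function('G')(v, o) = Add(-5, Mul(-1, o))
Y = 19 (Y = Add(Add(-7, -2), 28) = Add(-9, 28) = 19)
Add(Pow(Add(Function('G')(-1, J), Y), 2), Mul(-1, 30000)) = Add(Pow(Add(Add(-5, Mul(-1, -6)), 19), 2), Mul(-1, 30000)) = Add(Pow(Add(Add(-5, 6), 19), 2), -30000) = Add(Pow(Add(1, 19), 2), -30000) = Add(Pow(20, 2), -30000) = Add(400, -30000) = -29600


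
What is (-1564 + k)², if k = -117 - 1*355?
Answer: 4145296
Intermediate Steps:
k = -472 (k = -117 - 355 = -472)
(-1564 + k)² = (-1564 - 472)² = (-2036)² = 4145296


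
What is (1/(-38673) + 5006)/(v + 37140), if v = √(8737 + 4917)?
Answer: 1198365659030/8890703204943 - 193597037*√13654/53344219229658 ≈ 0.13436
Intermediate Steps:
v = √13654 ≈ 116.85
(1/(-38673) + 5006)/(v + 37140) = (1/(-38673) + 5006)/(√13654 + 37140) = (-1/38673 + 5006)/(37140 + √13654) = 193597037/(38673*(37140 + √13654))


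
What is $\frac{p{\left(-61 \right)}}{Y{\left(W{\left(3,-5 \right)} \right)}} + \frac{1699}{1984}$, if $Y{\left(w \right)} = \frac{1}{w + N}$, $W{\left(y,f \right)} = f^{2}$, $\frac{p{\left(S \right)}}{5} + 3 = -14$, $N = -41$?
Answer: $\frac{2699939}{1984} \approx 1360.9$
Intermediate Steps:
$p{\left(S \right)} = -85$ ($p{\left(S \right)} = -15 + 5 \left(-14\right) = -15 - 70 = -85$)
$Y{\left(w \right)} = \frac{1}{-41 + w}$ ($Y{\left(w \right)} = \frac{1}{w - 41} = \frac{1}{-41 + w}$)
$\frac{p{\left(-61 \right)}}{Y{\left(W{\left(3,-5 \right)} \right)}} + \frac{1699}{1984} = - \frac{85}{\frac{1}{-41 + \left(-5\right)^{2}}} + \frac{1699}{1984} = - \frac{85}{\frac{1}{-41 + 25}} + 1699 \cdot \frac{1}{1984} = - \frac{85}{\frac{1}{-16}} + \frac{1699}{1984} = - \frac{85}{- \frac{1}{16}} + \frac{1699}{1984} = \left(-85\right) \left(-16\right) + \frac{1699}{1984} = 1360 + \frac{1699}{1984} = \frac{2699939}{1984}$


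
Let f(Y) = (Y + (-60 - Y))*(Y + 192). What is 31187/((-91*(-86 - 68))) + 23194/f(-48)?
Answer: -1068943/2328480 ≈ -0.45907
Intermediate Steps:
f(Y) = -11520 - 60*Y (f(Y) = -60*(192 + Y) = -11520 - 60*Y)
31187/((-91*(-86 - 68))) + 23194/f(-48) = 31187/((-91*(-86 - 68))) + 23194/(-11520 - 60*(-48)) = 31187/((-91*(-154))) + 23194/(-11520 + 2880) = 31187/14014 + 23194/(-8640) = 31187*(1/14014) + 23194*(-1/8640) = 2399/1078 - 11597/4320 = -1068943/2328480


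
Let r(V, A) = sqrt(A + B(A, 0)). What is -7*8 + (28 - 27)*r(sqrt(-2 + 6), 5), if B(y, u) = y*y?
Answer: -56 + sqrt(30) ≈ -50.523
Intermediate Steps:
B(y, u) = y**2
r(V, A) = sqrt(A + A**2)
-7*8 + (28 - 27)*r(sqrt(-2 + 6), 5) = -7*8 + (28 - 27)*sqrt(5*(1 + 5)) = -56 + 1*sqrt(5*6) = -56 + 1*sqrt(30) = -56 + sqrt(30)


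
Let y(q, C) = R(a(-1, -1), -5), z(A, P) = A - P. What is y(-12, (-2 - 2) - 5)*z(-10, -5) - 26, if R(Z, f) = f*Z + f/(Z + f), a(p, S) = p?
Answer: -331/6 ≈ -55.167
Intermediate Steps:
R(Z, f) = Z*f + f/(Z + f)
y(q, C) = 35/6 (y(q, C) = -5*(1 + (-1)² - 1*(-5))/(-1 - 5) = -5*(1 + 1 + 5)/(-6) = -5*(-⅙)*7 = 35/6)
y(-12, (-2 - 2) - 5)*z(-10, -5) - 26 = 35*(-10 - 1*(-5))/6 - 26 = 35*(-10 + 5)/6 - 26 = (35/6)*(-5) - 26 = -175/6 - 26 = -331/6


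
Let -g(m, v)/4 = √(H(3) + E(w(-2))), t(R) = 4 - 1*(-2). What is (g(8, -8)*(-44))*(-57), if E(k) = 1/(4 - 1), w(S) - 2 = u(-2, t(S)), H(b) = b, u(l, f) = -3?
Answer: -3344*√30 ≈ -18316.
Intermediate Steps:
t(R) = 6 (t(R) = 4 + 2 = 6)
w(S) = -1 (w(S) = 2 - 3 = -1)
E(k) = ⅓ (E(k) = 1/3 = ⅓)
g(m, v) = -4*√30/3 (g(m, v) = -4*√(3 + ⅓) = -4*√30/3)
(g(8, -8)*(-44))*(-57) = (-4*√30/3*(-44))*(-57) = (176*√30/3)*(-57) = -3344*√30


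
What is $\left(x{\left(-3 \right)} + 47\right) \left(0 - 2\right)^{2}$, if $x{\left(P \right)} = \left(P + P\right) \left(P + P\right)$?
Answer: $332$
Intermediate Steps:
$x{\left(P \right)} = 4 P^{2}$ ($x{\left(P \right)} = 2 P 2 P = 4 P^{2}$)
$\left(x{\left(-3 \right)} + 47\right) \left(0 - 2\right)^{2} = \left(4 \left(-3\right)^{2} + 47\right) \left(0 - 2\right)^{2} = \left(4 \cdot 9 + 47\right) \left(-2\right)^{2} = \left(36 + 47\right) 4 = 83 \cdot 4 = 332$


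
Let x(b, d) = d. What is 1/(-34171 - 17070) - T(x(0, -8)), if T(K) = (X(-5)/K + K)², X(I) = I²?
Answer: -405880025/3279424 ≈ -123.77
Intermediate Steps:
T(K) = (K + 25/K)² (T(K) = ((-5)²/K + K)² = (25/K + K)² = (K + 25/K)²)
1/(-34171 - 17070) - T(x(0, -8)) = 1/(-34171 - 17070) - (25 + (-8)²)²/(-8)² = 1/(-51241) - (25 + 64)²/64 = -1/51241 - 89²/64 = -1/51241 - 7921/64 = -405880025/3279424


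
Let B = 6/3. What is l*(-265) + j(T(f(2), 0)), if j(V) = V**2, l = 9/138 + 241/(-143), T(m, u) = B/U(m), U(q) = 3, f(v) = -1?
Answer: 25443257/59202 ≈ 429.77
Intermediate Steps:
B = 2 (B = 6*(1/3) = 2)
T(m, u) = 2/3
l = -10657/6578 (l = 9*(1/138) + 241*(-1/143) = 3/46 - 241/143 = -10657/6578 ≈ -1.6201)
l*(-265) + j(T(f(2), 0)) = -10657/6578*(-265) + (2/3)**2 = 2824105/6578 + 4/9 = 25443257/59202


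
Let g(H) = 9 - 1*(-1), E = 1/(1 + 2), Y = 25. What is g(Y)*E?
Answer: 10/3 ≈ 3.3333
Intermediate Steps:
E = ⅓ (E = 1/3 = ⅓ ≈ 0.33333)
g(H) = 10 (g(H) = 9 + 1 = 10)
g(Y)*E = 10*(⅓) = 10/3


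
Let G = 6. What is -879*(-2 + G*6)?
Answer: -29886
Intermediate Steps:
-879*(-2 + G*6) = -879*(-2 + 6*6) = -879*(-2 + 36) = -879*34 = -29886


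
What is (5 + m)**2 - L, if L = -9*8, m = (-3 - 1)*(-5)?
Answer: 697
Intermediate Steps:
m = 20 (m = -4*(-5) = 20)
L = -72
(5 + m)**2 - L = (5 + 20)**2 - 1*(-72) = 25**2 + 72 = 625 + 72 = 697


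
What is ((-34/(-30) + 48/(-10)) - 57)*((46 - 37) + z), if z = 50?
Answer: -10738/3 ≈ -3579.3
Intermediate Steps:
((-34/(-30) + 48/(-10)) - 57)*((46 - 37) + z) = ((-34/(-30) + 48/(-10)) - 57)*((46 - 37) + 50) = ((-34*(-1/30) + 48*(-⅒)) - 57)*(9 + 50) = ((17/15 - 24/5) - 57)*59 = (-11/3 - 57)*59 = -182/3*59 = -10738/3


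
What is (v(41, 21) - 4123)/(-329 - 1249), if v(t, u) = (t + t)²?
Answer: -867/526 ≈ -1.6483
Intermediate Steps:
v(t, u) = 4*t² (v(t, u) = (2*t)² = 4*t²)
(v(41, 21) - 4123)/(-329 - 1249) = (4*41² - 4123)/(-329 - 1249) = (4*1681 - 4123)/(-1578) = (6724 - 4123)*(-1/1578) = 2601*(-1/1578) = -867/526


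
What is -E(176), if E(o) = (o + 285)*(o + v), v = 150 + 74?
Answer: -184400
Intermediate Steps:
v = 224
E(o) = (224 + o)*(285 + o) (E(o) = (o + 285)*(o + 224) = (285 + o)*(224 + o) = (224 + o)*(285 + o))
-E(176) = -(63840 + 176**2 + 509*176) = -(63840 + 30976 + 89584) = -1*184400 = -184400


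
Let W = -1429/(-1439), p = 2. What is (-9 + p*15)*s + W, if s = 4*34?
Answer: 4111213/1439 ≈ 2857.0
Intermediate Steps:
W = 1429/1439 (W = -1429*(-1/1439) = 1429/1439 ≈ 0.99305)
s = 136
(-9 + p*15)*s + W = (-9 + 2*15)*136 + 1429/1439 = (-9 + 30)*136 + 1429/1439 = 21*136 + 1429/1439 = 2856 + 1429/1439 = 4111213/1439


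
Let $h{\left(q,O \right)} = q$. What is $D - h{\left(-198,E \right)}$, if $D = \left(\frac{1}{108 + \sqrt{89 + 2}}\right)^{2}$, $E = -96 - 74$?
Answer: $\frac{26519008897}{133934329} - \frac{216 \sqrt{91}}{133934329} \approx 198.0$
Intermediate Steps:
$E = -170$ ($E = -96 - 74 = -170$)
$D = \frac{1}{\left(108 + \sqrt{91}\right)^{2}}$ ($D = \left(\frac{1}{108 + \sqrt{91}}\right)^{2} = \frac{1}{\left(108 + \sqrt{91}\right)^{2}} \approx 7.2382 \cdot 10^{-5}$)
$D - h{\left(-198,E \right)} = \frac{1}{\left(108 + \sqrt{91}\right)^{2}} - -198 = \frac{1}{\left(108 + \sqrt{91}\right)^{2}} + 198 = 198 + \frac{1}{\left(108 + \sqrt{91}\right)^{2}}$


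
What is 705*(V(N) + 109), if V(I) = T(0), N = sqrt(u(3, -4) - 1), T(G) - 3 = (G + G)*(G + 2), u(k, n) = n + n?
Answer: 78960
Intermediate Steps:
u(k, n) = 2*n
T(G) = 3 + 2*G*(2 + G) (T(G) = 3 + (G + G)*(G + 2) = 3 + (2*G)*(2 + G) = 3 + 2*G*(2 + G))
N = 3*I (N = sqrt(2*(-4) - 1) = sqrt(-8 - 1) = sqrt(-9) = 3*I ≈ 3.0*I)
V(I) = 3 (V(I) = 3 + 2*0**2 + 4*0 = 3 + 2*0 + 0 = 3 + 0 + 0 = 3)
705*(V(N) + 109) = 705*(3 + 109) = 705*112 = 78960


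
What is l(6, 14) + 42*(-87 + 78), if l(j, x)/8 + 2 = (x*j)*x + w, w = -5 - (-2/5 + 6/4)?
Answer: 44826/5 ≈ 8965.2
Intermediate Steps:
w = -61/10 (w = -5 - (-2*1/5 + 6*(1/4)) = -5 - (-2/5 + 3/2) = -5 - 1*11/10 = -5 - 11/10 = -61/10 ≈ -6.1000)
l(j, x) = -324/5 + 8*j*x**2 (l(j, x) = -16 + 8*((x*j)*x - 61/10) = -16 + 8*((j*x)*x - 61/10) = -16 + 8*(j*x**2 - 61/10) = -16 + 8*(-61/10 + j*x**2) = -16 + (-244/5 + 8*j*x**2) = -324/5 + 8*j*x**2)
l(6, 14) + 42*(-87 + 78) = (-324/5 + 8*6*14**2) + 42*(-87 + 78) = (-324/5 + 8*6*196) + 42*(-9) = (-324/5 + 9408) - 378 = 46716/5 - 378 = 44826/5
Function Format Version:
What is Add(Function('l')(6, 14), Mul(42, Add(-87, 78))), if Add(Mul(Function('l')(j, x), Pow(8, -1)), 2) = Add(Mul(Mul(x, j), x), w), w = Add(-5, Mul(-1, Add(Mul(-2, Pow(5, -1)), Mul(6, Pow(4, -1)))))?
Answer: Rational(44826, 5) ≈ 8965.2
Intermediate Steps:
w = Rational(-61, 10) (w = Add(-5, Mul(-1, Add(Mul(-2, Rational(1, 5)), Mul(6, Rational(1, 4))))) = Add(-5, Mul(-1, Add(Rational(-2, 5), Rational(3, 2)))) = Add(-5, Mul(-1, Rational(11, 10))) = Add(-5, Rational(-11, 10)) = Rational(-61, 10) ≈ -6.1000)
Function('l')(j, x) = Add(Rational(-324, 5), Mul(8, j, Pow(x, 2))) (Function('l')(j, x) = Add(-16, Mul(8, Add(Mul(Mul(x, j), x), Rational(-61, 10)))) = Add(-16, Mul(8, Add(Mul(Mul(j, x), x), Rational(-61, 10)))) = Add(-16, Mul(8, Add(Mul(j, Pow(x, 2)), Rational(-61, 10)))) = Add(-16, Mul(8, Add(Rational(-61, 10), Mul(j, Pow(x, 2))))) = Add(-16, Add(Rational(-244, 5), Mul(8, j, Pow(x, 2)))) = Add(Rational(-324, 5), Mul(8, j, Pow(x, 2))))
Add(Function('l')(6, 14), Mul(42, Add(-87, 78))) = Add(Add(Rational(-324, 5), Mul(8, 6, Pow(14, 2))), Mul(42, Add(-87, 78))) = Add(Add(Rational(-324, 5), Mul(8, 6, 196)), Mul(42, -9)) = Add(Add(Rational(-324, 5), 9408), -378) = Add(Rational(46716, 5), -378) = Rational(44826, 5)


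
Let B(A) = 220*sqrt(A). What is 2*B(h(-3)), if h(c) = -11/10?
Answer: 44*I*sqrt(110) ≈ 461.48*I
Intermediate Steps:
h(c) = -11/10 (h(c) = -11*1/10 = -11/10)
2*B(h(-3)) = 2*(220*sqrt(-11/10)) = 2*(220*(I*sqrt(110)/10)) = 2*(22*I*sqrt(110)) = 44*I*sqrt(110)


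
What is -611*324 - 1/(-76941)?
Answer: -15231548123/76941 ≈ -1.9796e+5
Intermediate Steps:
-611*324 - 1/(-76941) = -197964 - 1*(-1/76941) = -197964 + 1/76941 = -15231548123/76941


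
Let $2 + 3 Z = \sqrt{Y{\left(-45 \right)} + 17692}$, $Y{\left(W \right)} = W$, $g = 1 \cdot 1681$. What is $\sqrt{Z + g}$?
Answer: $\frac{\sqrt{15123 + 3 \sqrt{17647}}}{3} \approx 41.528$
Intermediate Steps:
$g = 1681$
$Z = - \frac{2}{3} + \frac{\sqrt{17647}}{3}$ ($Z = - \frac{2}{3} + \frac{\sqrt{-45 + 17692}}{3} = - \frac{2}{3} + \frac{\sqrt{17647}}{3} \approx 43.614$)
$\sqrt{Z + g} = \sqrt{\left(- \frac{2}{3} + \frac{\sqrt{17647}}{3}\right) + 1681} = \sqrt{\frac{5041}{3} + \frac{\sqrt{17647}}{3}}$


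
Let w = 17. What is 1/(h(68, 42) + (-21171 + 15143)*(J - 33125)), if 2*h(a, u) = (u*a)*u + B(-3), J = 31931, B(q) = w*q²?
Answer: 2/14514969 ≈ 1.3779e-7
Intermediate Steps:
B(q) = 17*q²
h(a, u) = 153/2 + a*u²/2 (h(a, u) = ((u*a)*u + 17*(-3)²)/2 = ((a*u)*u + 17*9)/2 = (a*u² + 153)/2 = (153 + a*u²)/2 = 153/2 + a*u²/2)
1/(h(68, 42) + (-21171 + 15143)*(J - 33125)) = 1/((153/2 + (½)*68*42²) + (-21171 + 15143)*(31931 - 33125)) = 1/((153/2 + (½)*68*1764) - 6028*(-1194)) = 1/((153/2 + 59976) + 7197432) = 1/(120105/2 + 7197432) = 1/(14514969/2) = 2/14514969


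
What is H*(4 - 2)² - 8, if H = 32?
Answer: 120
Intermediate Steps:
H*(4 - 2)² - 8 = 32*(4 - 2)² - 8 = 32*2² - 8 = 32*4 - 8 = 128 - 8 = 120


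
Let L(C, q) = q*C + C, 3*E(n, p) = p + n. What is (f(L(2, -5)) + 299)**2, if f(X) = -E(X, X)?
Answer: 833569/9 ≈ 92619.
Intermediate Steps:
E(n, p) = n/3 + p/3 (E(n, p) = (p + n)/3 = (n + p)/3 = n/3 + p/3)
L(C, q) = C + C*q (L(C, q) = C*q + C = C + C*q)
f(X) = -2*X/3 (f(X) = -(X/3 + X/3) = -2*X/3)
(f(L(2, -5)) + 299)**2 = (-4*(1 - 5)/3 + 299)**2 = (-4*(-4)/3 + 299)**2 = (-2/3*(-8) + 299)**2 = (16/3 + 299)**2 = (913/3)**2 = 833569/9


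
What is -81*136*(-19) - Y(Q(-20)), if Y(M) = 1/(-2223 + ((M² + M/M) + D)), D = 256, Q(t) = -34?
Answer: 169536241/810 ≈ 2.0930e+5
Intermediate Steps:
Y(M) = 1/(-1966 + M²) (Y(M) = 1/(-2223 + ((M² + M/M) + 256)) = 1/(-2223 + ((M² + 1) + 256)) = 1/(-2223 + ((1 + M²) + 256)) = 1/(-2223 + (257 + M²)) = 1/(-1966 + M²))
-81*136*(-19) - Y(Q(-20)) = -81*136*(-19) - 1/(-1966 + (-34)²) = -11016*(-19) - 1/(-1966 + 1156) = 209304 - 1/(-810) = 209304 - 1*(-1/810) = 209304 + 1/810 = 169536241/810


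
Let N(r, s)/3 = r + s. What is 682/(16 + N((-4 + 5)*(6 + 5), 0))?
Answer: 682/49 ≈ 13.918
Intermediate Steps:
N(r, s) = 3*r + 3*s (N(r, s) = 3*(r + s) = 3*r + 3*s)
682/(16 + N((-4 + 5)*(6 + 5), 0)) = 682/(16 + (3*((-4 + 5)*(6 + 5)) + 3*0)) = 682/(16 + (3*(1*11) + 0)) = 682/(16 + (3*11 + 0)) = 682/(16 + (33 + 0)) = 682/(16 + 33) = 682/49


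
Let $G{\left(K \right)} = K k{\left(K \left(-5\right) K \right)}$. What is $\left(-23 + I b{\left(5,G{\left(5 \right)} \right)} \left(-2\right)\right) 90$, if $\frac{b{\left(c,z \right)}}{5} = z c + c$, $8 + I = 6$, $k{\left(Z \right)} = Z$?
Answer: $-5618070$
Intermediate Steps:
$G{\left(K \right)} = - 5 K^{3}$ ($G{\left(K \right)} = K K \left(-5\right) K = K - 5 K K = K \left(- 5 K^{2}\right) = - 5 K^{3}$)
$I = -2$ ($I = -8 + 6 = -2$)
$b{\left(c,z \right)} = 5 c + 5 c z$ ($b{\left(c,z \right)} = 5 \left(z c + c\right) = 5 \left(c z + c\right) = 5 \left(c + c z\right) = 5 c + 5 c z$)
$\left(-23 + I b{\left(5,G{\left(5 \right)} \right)} \left(-2\right)\right) 90 = \left(-23 + - 2 \cdot 5 \cdot 5 \left(1 - 5 \cdot 5^{3}\right) \left(-2\right)\right) 90 = \left(-23 + - 2 \cdot 5 \cdot 5 \left(1 - 625\right) \left(-2\right)\right) 90 = \left(-23 + - 2 \cdot 5 \cdot 5 \left(-624\right) \left(-2\right)\right) 90 = \left(-23 + \left(-2\right) \left(-15600\right) \left(-2\right)\right) 90 = \left(-23 + 31200 \left(-2\right)\right) 90 = \left(-23 - 62400\right) 90 = \left(-62423\right) 90 = -5618070$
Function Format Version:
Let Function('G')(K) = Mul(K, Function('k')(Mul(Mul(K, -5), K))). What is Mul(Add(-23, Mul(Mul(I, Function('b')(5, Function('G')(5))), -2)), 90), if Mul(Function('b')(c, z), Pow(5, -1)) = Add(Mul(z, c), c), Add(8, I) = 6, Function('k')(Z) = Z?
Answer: -5618070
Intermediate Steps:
Function('G')(K) = Mul(-5, Pow(K, 3)) (Function('G')(K) = Mul(K, Mul(Mul(K, -5), K)) = Mul(K, Mul(Mul(-5, K), K)) = Mul(K, Mul(-5, Pow(K, 2))) = Mul(-5, Pow(K, 3)))
I = -2 (I = Add(-8, 6) = -2)
Function('b')(c, z) = Add(Mul(5, c), Mul(5, c, z)) (Function('b')(c, z) = Mul(5, Add(Mul(z, c), c)) = Mul(5, Add(Mul(c, z), c)) = Mul(5, Add(c, Mul(c, z))) = Add(Mul(5, c), Mul(5, c, z)))
Mul(Add(-23, Mul(Mul(I, Function('b')(5, Function('G')(5))), -2)), 90) = Mul(Add(-23, Mul(Mul(-2, Mul(5, 5, Add(1, Mul(-5, Pow(5, 3))))), -2)), 90) = Mul(Add(-23, Mul(Mul(-2, Mul(5, 5, Add(1, Mul(-5, 125)))), -2)), 90) = Mul(Add(-23, Mul(Mul(-2, Mul(5, 5, Add(1, -625))), -2)), 90) = Mul(Add(-23, Mul(Mul(-2, Mul(5, 5, -624)), -2)), 90) = Mul(Add(-23, Mul(Mul(-2, -15600), -2)), 90) = Mul(Add(-23, Mul(31200, -2)), 90) = Mul(Add(-23, -62400), 90) = Mul(-62423, 90) = -5618070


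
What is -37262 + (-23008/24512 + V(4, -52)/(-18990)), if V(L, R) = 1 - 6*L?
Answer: -135509839318/3636585 ≈ -37263.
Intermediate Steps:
-37262 + (-23008/24512 + V(4, -52)/(-18990)) = -37262 + (-23008/24512 + (1 - 6*4)/(-18990)) = -37262 + (-23008*1/24512 + (1 - 24)*(-1/18990)) = -37262 + (-719/766 - 23*(-1/18990)) = -37262 + (-719/766 + 23/18990) = -37262 - 3409048/3636585 = -135509839318/3636585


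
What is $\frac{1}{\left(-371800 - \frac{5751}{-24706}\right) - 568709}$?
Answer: $- \frac{24706}{23236209603} \approx -1.0633 \cdot 10^{-6}$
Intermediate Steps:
$\frac{1}{\left(-371800 - \frac{5751}{-24706}\right) - 568709} = \frac{1}{\left(-371800 - 5751 \left(- \frac{1}{24706}\right)\right) - 568709} = \frac{1}{\left(-371800 - - \frac{5751}{24706}\right) - 568709} = \frac{1}{\left(-371800 + \frac{5751}{24706}\right) - 568709} = \frac{1}{- \frac{9185685049}{24706} - 568709} = \frac{1}{- \frac{23236209603}{24706}} = - \frac{24706}{23236209603}$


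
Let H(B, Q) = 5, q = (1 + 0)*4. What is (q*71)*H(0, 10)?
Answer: 1420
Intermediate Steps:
q = 4 (q = 1*4 = 4)
(q*71)*H(0, 10) = (4*71)*5 = 284*5 = 1420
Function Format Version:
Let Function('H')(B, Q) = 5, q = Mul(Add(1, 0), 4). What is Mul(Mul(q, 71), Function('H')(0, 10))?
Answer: 1420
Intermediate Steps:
q = 4 (q = Mul(1, 4) = 4)
Mul(Mul(q, 71), Function('H')(0, 10)) = Mul(Mul(4, 71), 5) = Mul(284, 5) = 1420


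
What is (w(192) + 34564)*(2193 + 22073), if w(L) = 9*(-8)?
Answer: 836982872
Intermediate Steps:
w(L) = -72
(w(192) + 34564)*(2193 + 22073) = (-72 + 34564)*(2193 + 22073) = 34492*24266 = 836982872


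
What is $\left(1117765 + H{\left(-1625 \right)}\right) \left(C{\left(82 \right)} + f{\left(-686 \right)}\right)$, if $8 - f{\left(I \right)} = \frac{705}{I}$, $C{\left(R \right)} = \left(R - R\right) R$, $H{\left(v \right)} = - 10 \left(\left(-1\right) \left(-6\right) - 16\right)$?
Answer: $\frac{988991135}{98} \approx 1.0092 \cdot 10^{7}$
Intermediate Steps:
$H{\left(v \right)} = 100$ ($H{\left(v \right)} = - 10 \left(6 - 16\right) = \left(-10\right) \left(-10\right) = 100$)
$C{\left(R \right)} = 0$ ($C{\left(R \right)} = 0 R = 0$)
$f{\left(I \right)} = 8 - \frac{705}{I}$
$\left(1117765 + H{\left(-1625 \right)}\right) \left(C{\left(82 \right)} + f{\left(-686 \right)}\right) = \left(1117765 + 100\right) \left(0 + \left(8 - \frac{705}{-686}\right)\right) = 1117865 \left(0 + \left(8 - - \frac{705}{686}\right)\right) = 1117865 \left(0 + \left(8 + \frac{705}{686}\right)\right) = 1117865 \left(0 + \frac{6193}{686}\right) = 1117865 \cdot \frac{6193}{686} = \frac{988991135}{98}$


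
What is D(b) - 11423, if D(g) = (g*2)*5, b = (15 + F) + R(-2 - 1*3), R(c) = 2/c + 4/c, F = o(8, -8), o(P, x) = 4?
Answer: -11245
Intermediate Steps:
F = 4
R(c) = 6/c
b = 89/5 (b = (15 + 4) + 6/(-2 - 1*3) = 19 + 6/(-2 - 3) = 19 + 6/(-5) = 19 + 6*(-1/5) = 19 - 6/5 = 89/5 ≈ 17.800)
D(g) = 10*g (D(g) = (2*g)*5 = 10*g)
D(b) - 11423 = 10*(89/5) - 11423 = 178 - 11423 = -11245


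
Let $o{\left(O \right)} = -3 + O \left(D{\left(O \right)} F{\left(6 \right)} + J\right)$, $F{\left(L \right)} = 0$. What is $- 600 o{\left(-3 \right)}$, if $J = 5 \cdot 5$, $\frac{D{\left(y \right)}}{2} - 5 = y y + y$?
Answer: $46800$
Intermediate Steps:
$D{\left(y \right)} = 10 + 2 y + 2 y^{2}$ ($D{\left(y \right)} = 10 + 2 \left(y y + y\right) = 10 + 2 \left(y^{2} + y\right) = 10 + 2 \left(y + y^{2}\right) = 10 + \left(2 y + 2 y^{2}\right) = 10 + 2 y + 2 y^{2}$)
$J = 25$
$o{\left(O \right)} = -3 + 25 O$ ($o{\left(O \right)} = -3 + O \left(\left(10 + 2 O + 2 O^{2}\right) 0 + 25\right) = -3 + O \left(0 + 25\right) = -3 + O 25 = -3 + 25 O$)
$- 600 o{\left(-3 \right)} = - 600 \left(-3 + 25 \left(-3\right)\right) = - 600 \left(-3 - 75\right) = \left(-600\right) \left(-78\right) = 46800$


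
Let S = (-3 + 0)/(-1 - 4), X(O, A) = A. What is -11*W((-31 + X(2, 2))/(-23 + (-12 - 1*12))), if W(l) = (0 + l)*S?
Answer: -957/235 ≈ -4.0723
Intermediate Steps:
S = 3/5 (S = -3/(-5) = -3*(-1/5) = 3/5 ≈ 0.60000)
W(l) = 3*l/5 (W(l) = (0 + l)*(3/5) = l*(3/5) = 3*l/5)
-11*W((-31 + X(2, 2))/(-23 + (-12 - 1*12))) = -33*(-31 + 2)/(-23 + (-12 - 1*12))/5 = -33*(-29/(-23 + (-12 - 12)))/5 = -33*(-29/(-23 - 24))/5 = -33*(-29/(-47))/5 = -33*(-29*(-1/47))/5 = -33*29/(5*47) = -11*87/235 = -957/235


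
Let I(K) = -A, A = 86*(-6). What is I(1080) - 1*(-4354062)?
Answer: 4354578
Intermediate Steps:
A = -516
I(K) = 516 (I(K) = -1*(-516) = 516)
I(1080) - 1*(-4354062) = 516 - 1*(-4354062) = 516 + 4354062 = 4354578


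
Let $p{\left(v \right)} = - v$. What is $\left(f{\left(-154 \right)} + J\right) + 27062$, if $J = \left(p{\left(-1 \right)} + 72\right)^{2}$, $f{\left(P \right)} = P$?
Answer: $32237$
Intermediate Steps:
$J = 5329$ ($J = \left(\left(-1\right) \left(-1\right) + 72\right)^{2} = \left(1 + 72\right)^{2} = 73^{2} = 5329$)
$\left(f{\left(-154 \right)} + J\right) + 27062 = \left(-154 + 5329\right) + 27062 = 5175 + 27062 = 32237$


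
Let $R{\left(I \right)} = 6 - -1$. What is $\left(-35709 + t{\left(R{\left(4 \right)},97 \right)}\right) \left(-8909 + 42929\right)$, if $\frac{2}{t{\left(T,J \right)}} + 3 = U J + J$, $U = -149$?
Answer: $- \frac{17443603032660}{14359} \approx -1.2148 \cdot 10^{9}$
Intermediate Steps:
$R{\left(I \right)} = 7$ ($R{\left(I \right)} = 6 + 1 = 7$)
$t{\left(T,J \right)} = \frac{2}{-3 - 148 J}$ ($t{\left(T,J \right)} = \frac{2}{-3 + \left(- 149 J + J\right)} = \frac{2}{-3 - 148 J}$)
$\left(-35709 + t{\left(R{\left(4 \right)},97 \right)}\right) \left(-8909 + 42929\right) = \left(-35709 + \frac{2}{-3 - 14356}\right) \left(-8909 + 42929\right) = \left(-35709 + \frac{2}{-3 - 14356}\right) 34020 = \left(-35709 + \frac{2}{-14359}\right) 34020 = \left(-35709 + 2 \left(- \frac{1}{14359}\right)\right) 34020 = \left(-35709 - \frac{2}{14359}\right) 34020 = \left(- \frac{512745533}{14359}\right) 34020 = - \frac{17443603032660}{14359}$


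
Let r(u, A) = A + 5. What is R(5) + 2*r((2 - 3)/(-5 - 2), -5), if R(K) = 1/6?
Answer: ⅙ ≈ 0.16667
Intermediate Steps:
r(u, A) = 5 + A
R(K) = ⅙
R(5) + 2*r((2 - 3)/(-5 - 2), -5) = ⅙ + 2*(5 - 5) = ⅙ + 2*0 = ⅙ + 0 = ⅙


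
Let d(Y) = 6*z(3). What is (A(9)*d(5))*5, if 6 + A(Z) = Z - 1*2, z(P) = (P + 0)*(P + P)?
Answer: 540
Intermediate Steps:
z(P) = 2*P² (z(P) = P*(2*P) = 2*P²)
A(Z) = -8 + Z (A(Z) = -6 + (Z - 1*2) = -6 + (Z - 2) = -6 + (-2 + Z) = -8 + Z)
d(Y) = 108 (d(Y) = 6*(2*3²) = 6*(2*9) = 6*18 = 108)
(A(9)*d(5))*5 = ((-8 + 9)*108)*5 = (1*108)*5 = 108*5 = 540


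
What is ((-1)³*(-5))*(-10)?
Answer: -50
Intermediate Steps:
((-1)³*(-5))*(-10) = -1*(-5)*(-10) = 5*(-10) = -50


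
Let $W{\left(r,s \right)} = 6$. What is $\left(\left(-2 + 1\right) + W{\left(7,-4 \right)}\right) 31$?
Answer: $155$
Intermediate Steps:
$\left(\left(-2 + 1\right) + W{\left(7,-4 \right)}\right) 31 = \left(\left(-2 + 1\right) + 6\right) 31 = \left(-1 + 6\right) 31 = 5 \cdot 31 = 155$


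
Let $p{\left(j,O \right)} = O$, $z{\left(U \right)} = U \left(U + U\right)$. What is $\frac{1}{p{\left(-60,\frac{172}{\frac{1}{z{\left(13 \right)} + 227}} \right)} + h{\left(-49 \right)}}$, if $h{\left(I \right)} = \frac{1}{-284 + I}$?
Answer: $\frac{333}{32360939} \approx 1.029 \cdot 10^{-5}$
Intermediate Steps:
$z{\left(U \right)} = 2 U^{2}$ ($z{\left(U \right)} = U 2 U = 2 U^{2}$)
$\frac{1}{p{\left(-60,\frac{172}{\frac{1}{z{\left(13 \right)} + 227}} \right)} + h{\left(-49 \right)}} = \frac{1}{\frac{172}{\frac{1}{2 \cdot 13^{2} + 227}} + \frac{1}{-284 - 49}} = \frac{1}{\frac{172}{\frac{1}{2 \cdot 169 + 227}} + \frac{1}{-333}} = \frac{1}{\frac{172}{\frac{1}{338 + 227}} - \frac{1}{333}} = \frac{1}{\frac{172}{\frac{1}{565}} - \frac{1}{333}} = \frac{1}{172 \frac{1}{\frac{1}{565}} - \frac{1}{333}} = \frac{1}{172 \cdot 565 - \frac{1}{333}} = \frac{1}{97180 - \frac{1}{333}} = \frac{1}{\frac{32360939}{333}} = \frac{333}{32360939}$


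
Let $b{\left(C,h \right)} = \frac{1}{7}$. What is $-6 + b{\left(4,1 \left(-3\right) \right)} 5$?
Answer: $- \frac{37}{7} \approx -5.2857$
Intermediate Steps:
$b{\left(C,h \right)} = \frac{1}{7}$
$-6 + b{\left(4,1 \left(-3\right) \right)} 5 = -6 + \frac{1}{7} \cdot 5 = -6 + \frac{5}{7} = - \frac{37}{7}$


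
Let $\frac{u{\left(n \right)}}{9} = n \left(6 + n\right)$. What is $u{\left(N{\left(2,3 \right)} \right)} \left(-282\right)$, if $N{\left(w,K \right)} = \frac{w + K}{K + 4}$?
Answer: $- \frac{596430}{49} \approx -12172.0$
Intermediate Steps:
$N{\left(w,K \right)} = \frac{K + w}{4 + K}$
$u{\left(n \right)} = 9 n \left(6 + n\right)$
$u{\left(N{\left(2,3 \right)} \right)} \left(-282\right) = 9 \frac{3 + 2}{4 + 3} \left(6 + \frac{3 + 2}{4 + 3}\right) \left(-282\right) = 9 \cdot \frac{1}{7} \cdot 5 \left(6 + \frac{1}{7} \cdot 5\right) \left(-282\right) = 9 \cdot \frac{5}{7} \left(6 + \frac{5}{7}\right) \left(-282\right) = 9 \cdot \frac{5}{7} \cdot \frac{47}{7} \left(-282\right) = \frac{2115}{49} \left(-282\right) = - \frac{596430}{49}$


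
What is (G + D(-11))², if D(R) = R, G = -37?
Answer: 2304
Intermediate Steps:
(G + D(-11))² = (-37 - 11)² = (-48)² = 2304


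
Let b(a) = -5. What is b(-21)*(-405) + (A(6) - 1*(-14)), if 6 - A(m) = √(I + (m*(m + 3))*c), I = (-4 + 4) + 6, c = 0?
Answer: 2045 - √6 ≈ 2042.6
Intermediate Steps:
I = 6 (I = 0 + 6 = 6)
A(m) = 6 - √6 (A(m) = 6 - √(6 + (m*(m + 3))*0) = 6 - √(6 + (m*(3 + m))*0) = 6 - √(6 + 0) = 6 - √6)
b(-21)*(-405) + (A(6) - 1*(-14)) = -5*(-405) + ((6 - √6) - 1*(-14)) = 2025 + ((6 - √6) + 14) = 2025 + (20 - √6) = 2045 - √6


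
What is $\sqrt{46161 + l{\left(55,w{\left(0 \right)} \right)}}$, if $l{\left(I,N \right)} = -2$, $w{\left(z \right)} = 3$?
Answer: $\sqrt{46159} \approx 214.85$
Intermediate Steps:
$\sqrt{46161 + l{\left(55,w{\left(0 \right)} \right)}} = \sqrt{46161 - 2} = \sqrt{46159}$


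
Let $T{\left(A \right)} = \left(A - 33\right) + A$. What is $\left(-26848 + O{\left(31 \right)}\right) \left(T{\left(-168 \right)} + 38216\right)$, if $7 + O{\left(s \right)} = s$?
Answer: $-1015207928$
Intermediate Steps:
$O{\left(s \right)} = -7 + s$
$T{\left(A \right)} = -33 + 2 A$ ($T{\left(A \right)} = \left(-33 + A\right) + A = -33 + 2 A$)
$\left(-26848 + O{\left(31 \right)}\right) \left(T{\left(-168 \right)} + 38216\right) = \left(-26848 + \left(-7 + 31\right)\right) \left(\left(-33 + 2 \left(-168\right)\right) + 38216\right) = \left(-26848 + 24\right) \left(\left(-33 - 336\right) + 38216\right) = - 26824 \left(-369 + 38216\right) = \left(-26824\right) 37847 = -1015207928$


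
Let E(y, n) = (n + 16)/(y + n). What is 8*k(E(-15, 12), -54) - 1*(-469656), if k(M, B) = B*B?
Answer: 492984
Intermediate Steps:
E(y, n) = (16 + n)/(n + y)
k(M, B) = B**2
8*k(E(-15, 12), -54) - 1*(-469656) = 8*(-54)**2 - 1*(-469656) = 8*2916 + 469656 = 23328 + 469656 = 492984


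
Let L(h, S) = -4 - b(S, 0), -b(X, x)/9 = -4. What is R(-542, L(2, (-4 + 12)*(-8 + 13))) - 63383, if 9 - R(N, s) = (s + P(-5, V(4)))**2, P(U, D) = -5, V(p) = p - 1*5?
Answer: -65399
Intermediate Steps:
V(p) = -5 + p (V(p) = p - 5 = -5 + p)
b(X, x) = 36 (b(X, x) = -9*(-4) = 36)
L(h, S) = -40 (L(h, S) = -4 - 1*36 = -4 - 36 = -40)
R(N, s) = 9 - (-5 + s)**2 (R(N, s) = 9 - (s - 5)**2 = 9 - (-5 + s)**2)
R(-542, L(2, (-4 + 12)*(-8 + 13))) - 63383 = (9 - (-5 - 40)**2) - 63383 = (9 - 1*(-45)**2) - 63383 = (9 - 1*2025) - 63383 = (9 - 2025) - 63383 = -2016 - 63383 = -65399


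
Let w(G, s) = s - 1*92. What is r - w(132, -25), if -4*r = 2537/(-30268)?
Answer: 14167961/121072 ≈ 117.02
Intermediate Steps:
w(G, s) = -92 + s (w(G, s) = s - 92 = -92 + s)
r = 2537/121072 (r = -2537/(4*(-30268)) = -2537*(-1)/(4*30268) = -1/4*(-2537/30268) = 2537/121072 ≈ 0.020954)
r - w(132, -25) = 2537/121072 - (-92 - 25) = 2537/121072 - 1*(-117) = 2537/121072 + 117 = 14167961/121072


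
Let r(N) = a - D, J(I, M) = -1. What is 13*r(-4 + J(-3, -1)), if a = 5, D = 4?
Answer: 13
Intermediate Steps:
r(N) = 1 (r(N) = 5 - 1*4 = 5 - 4 = 1)
13*r(-4 + J(-3, -1)) = 13*1 = 13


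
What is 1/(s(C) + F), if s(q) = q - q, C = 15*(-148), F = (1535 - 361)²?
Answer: 1/1378276 ≈ 7.2554e-7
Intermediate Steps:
F = 1378276 (F = 1174² = 1378276)
C = -2220
s(q) = 0
1/(s(C) + F) = 1/(0 + 1378276) = 1/1378276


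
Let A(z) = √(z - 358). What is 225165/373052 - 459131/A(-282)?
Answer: 225165/373052 + 459131*I*√10/80 ≈ 0.60358 + 18149.0*I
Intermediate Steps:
A(z) = √(-358 + z)
225165/373052 - 459131/A(-282) = 225165/373052 - 459131/√(-358 - 282) = 225165*(1/373052) - 459131*(-I*√10/80) = 225165/373052 - 459131*(-I*√10/80) = 225165/373052 - (-459131)*I*√10/80 = 225165/373052 + 459131*I*√10/80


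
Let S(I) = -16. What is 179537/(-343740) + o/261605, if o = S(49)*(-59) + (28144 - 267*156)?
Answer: -603370897/1057930620 ≈ -0.57033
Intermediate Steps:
o = -12564 (o = -16*(-59) + (28144 - 267*156) = 944 + (28144 - 1*41652) = 944 + (28144 - 41652) = 944 - 13508 = -12564)
179537/(-343740) + o/261605 = 179537/(-343740) - 12564/261605 = 179537*(-1/343740) - 12564*1/261605 = -10561/20220 - 12564/261605 = -603370897/1057930620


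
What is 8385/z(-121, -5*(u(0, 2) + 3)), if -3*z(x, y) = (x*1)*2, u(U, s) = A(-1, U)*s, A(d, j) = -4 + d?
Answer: 25155/242 ≈ 103.95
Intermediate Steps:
u(U, s) = -5*s (u(U, s) = (-4 - 1)*s = -5*s)
z(x, y) = -2*x/3 (z(x, y) = -x*1*2/3 = -x*2/3 = -2*x/3)
8385/z(-121, -5*(u(0, 2) + 3)) = 8385/((-⅔*(-121))) = 8385/(242/3) = 8385*(3/242) = 25155/242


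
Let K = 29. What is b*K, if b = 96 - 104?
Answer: -232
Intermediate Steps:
b = -8
b*K = -8*29 = -232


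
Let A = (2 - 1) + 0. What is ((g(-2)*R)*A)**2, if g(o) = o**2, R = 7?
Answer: 784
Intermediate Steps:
A = 1 (A = 1 + 0 = 1)
((g(-2)*R)*A)**2 = (((-2)**2*7)*1)**2 = ((4*7)*1)**2 = (28*1)**2 = 28**2 = 784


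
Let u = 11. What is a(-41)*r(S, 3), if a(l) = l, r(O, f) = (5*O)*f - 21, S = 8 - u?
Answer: 2706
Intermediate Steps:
S = -3 (S = 8 - 1*11 = 8 - 11 = -3)
r(O, f) = -21 + 5*O*f (r(O, f) = 5*O*f - 21 = -21 + 5*O*f)
a(-41)*r(S, 3) = -41*(-21 + 5*(-3)*3) = -41*(-21 - 45) = -41*(-66) = 2706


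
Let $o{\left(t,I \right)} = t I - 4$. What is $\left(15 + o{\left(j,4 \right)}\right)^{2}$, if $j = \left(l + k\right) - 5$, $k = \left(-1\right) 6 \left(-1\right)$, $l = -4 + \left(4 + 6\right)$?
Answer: $1521$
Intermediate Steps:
$l = 6$ ($l = -4 + 10 = 6$)
$k = 6$ ($k = \left(-6\right) \left(-1\right) = 6$)
$j = 7$ ($j = \left(6 + 6\right) - 5 = 12 - 5 = 7$)
$o{\left(t,I \right)} = -4 + I t$ ($o{\left(t,I \right)} = I t - 4 = -4 + I t$)
$\left(15 + o{\left(j,4 \right)}\right)^{2} = \left(15 + \left(-4 + 4 \cdot 7\right)\right)^{2} = \left(15 + \left(-4 + 28\right)\right)^{2} = \left(15 + 24\right)^{2} = 39^{2} = 1521$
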